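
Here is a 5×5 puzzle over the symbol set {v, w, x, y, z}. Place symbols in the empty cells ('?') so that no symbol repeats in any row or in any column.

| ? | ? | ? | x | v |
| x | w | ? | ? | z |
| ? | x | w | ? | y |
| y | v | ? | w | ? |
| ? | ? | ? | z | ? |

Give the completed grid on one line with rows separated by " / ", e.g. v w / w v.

(r3,c4) = v
(r4,c5) = x
(r5,c2) = y
(r5,c5) = w
(r1,c2) = z
(r1,c3) = y
(r2,c3) = v
(r2,c4) = y
(r3,c1) = z
(r4,c3) = z
(r5,c1) = v
(r5,c3) = x
(r1,c1) = w

w z y x v / x w v y z / z x w v y / y v z w x / v y x z w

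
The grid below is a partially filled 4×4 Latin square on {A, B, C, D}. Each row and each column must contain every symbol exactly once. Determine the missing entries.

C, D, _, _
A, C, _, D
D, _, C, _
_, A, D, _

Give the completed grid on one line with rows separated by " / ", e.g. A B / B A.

C D A B / A C B D / D B C A / B A D C

(r2,c3) = B
(r3,c2) = B
(r3,c4) = A
(r4,c1) = B
(r4,c4) = C
(r1,c3) = A
(r1,c4) = B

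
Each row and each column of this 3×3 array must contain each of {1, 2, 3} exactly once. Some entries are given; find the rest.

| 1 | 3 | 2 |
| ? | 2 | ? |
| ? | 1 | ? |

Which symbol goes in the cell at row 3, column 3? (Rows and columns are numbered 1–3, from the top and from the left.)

3

Cell (r2,c1): row 2 has {2}; column 1 has {1} → 3.
Cell (r2,c3): row 2 has {2,3}; column 3 has {2} → 1.
Cell (r3,c1): row 3 has {1}; column 1 has {1,3} → 2.
Cell (r3,c3): row 3 has {1,2}; column 3 has {1,2} → 3.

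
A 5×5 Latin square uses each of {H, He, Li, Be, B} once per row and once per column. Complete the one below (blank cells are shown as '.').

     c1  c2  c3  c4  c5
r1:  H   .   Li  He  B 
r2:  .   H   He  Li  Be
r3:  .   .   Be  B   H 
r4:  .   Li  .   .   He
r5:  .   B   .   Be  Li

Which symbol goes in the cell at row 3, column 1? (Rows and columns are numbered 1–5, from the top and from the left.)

Li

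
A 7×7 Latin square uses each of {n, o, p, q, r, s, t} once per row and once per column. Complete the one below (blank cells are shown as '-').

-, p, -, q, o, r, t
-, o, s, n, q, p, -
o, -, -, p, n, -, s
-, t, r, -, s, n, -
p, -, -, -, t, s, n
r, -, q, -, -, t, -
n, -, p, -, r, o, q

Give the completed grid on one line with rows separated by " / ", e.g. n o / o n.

s p n q o r t / t o s n q p r / o r t p n q s / q t r o s n p / p q o r t s n / r n q s p t o / n s p t r o q

(r1,c1) = s
(r1,c3) = n
(r2,c1) = t
(r2,c7) = r
(r3,c3) = t
(r3,c6) = q
(r4,c1) = q
(r4,c4) = o
(r4,c7) = p
(r5,c3) = o
(r5,c4) = r
(r6,c4) = s
(r6,c5) = p
(r6,c7) = o
(r7,c2) = s
(r7,c4) = t
(r3,c2) = r
(r5,c2) = q
(r6,c2) = n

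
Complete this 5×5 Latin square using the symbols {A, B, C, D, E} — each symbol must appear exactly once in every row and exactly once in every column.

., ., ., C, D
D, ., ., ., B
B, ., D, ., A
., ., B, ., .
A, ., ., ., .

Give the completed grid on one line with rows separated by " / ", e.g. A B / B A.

E B A C D / D E C A B / B C D E A / C A B D E / A D E B C

(r1,c1) = E
(r1,c3) = A
(r3,c4) = E
(r4,c1) = C
(r4,c5) = E
(r5,c5) = C
(r1,c2) = B
(r2,c4) = A
(r3,c2) = C
(r4,c4) = D
(r5,c3) = E
(r5,c4) = B
(r2,c2) = E
(r2,c3) = C
(r4,c2) = A
(r5,c2) = D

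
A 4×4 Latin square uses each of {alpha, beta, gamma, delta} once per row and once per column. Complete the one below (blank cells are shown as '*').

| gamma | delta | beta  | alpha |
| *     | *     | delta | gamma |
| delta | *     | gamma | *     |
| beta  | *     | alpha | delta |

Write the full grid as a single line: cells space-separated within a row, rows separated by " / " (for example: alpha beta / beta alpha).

gamma delta beta alpha / alpha beta delta gamma / delta alpha gamma beta / beta gamma alpha delta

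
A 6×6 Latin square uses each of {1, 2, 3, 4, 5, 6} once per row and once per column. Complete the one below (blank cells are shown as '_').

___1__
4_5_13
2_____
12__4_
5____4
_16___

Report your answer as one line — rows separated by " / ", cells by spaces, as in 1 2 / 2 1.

6 4 2 1 3 5 / 4 6 5 2 1 3 / 2 5 4 3 6 1 / 1 2 3 5 4 6 / 5 3 1 6 2 4 / 3 1 6 4 5 2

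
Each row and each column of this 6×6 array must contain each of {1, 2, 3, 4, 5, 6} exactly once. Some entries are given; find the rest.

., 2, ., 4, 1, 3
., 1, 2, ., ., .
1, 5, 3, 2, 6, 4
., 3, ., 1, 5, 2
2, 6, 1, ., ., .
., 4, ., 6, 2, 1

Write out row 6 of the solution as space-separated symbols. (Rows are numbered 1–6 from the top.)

3 4 5 6 2 1

(r5,c6) = 5
(r6,c3) = 5
(r1,c3) = 6
(r2,c6) = 6
(r4,c3) = 4
(r5,c4) = 3
(r5,c5) = 4
(r6,c1) = 3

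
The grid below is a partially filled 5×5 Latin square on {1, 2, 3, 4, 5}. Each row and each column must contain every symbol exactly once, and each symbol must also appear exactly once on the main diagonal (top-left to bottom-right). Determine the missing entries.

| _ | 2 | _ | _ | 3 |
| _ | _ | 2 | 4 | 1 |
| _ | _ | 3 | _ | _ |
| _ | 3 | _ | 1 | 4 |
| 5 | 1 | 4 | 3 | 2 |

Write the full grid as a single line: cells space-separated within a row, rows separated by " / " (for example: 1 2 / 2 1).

4 2 1 5 3 / 3 5 2 4 1 / 1 4 3 2 5 / 2 3 5 1 4 / 5 1 4 3 2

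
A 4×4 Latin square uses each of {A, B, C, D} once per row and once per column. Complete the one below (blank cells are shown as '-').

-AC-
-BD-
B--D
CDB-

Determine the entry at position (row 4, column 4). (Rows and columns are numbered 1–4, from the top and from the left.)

A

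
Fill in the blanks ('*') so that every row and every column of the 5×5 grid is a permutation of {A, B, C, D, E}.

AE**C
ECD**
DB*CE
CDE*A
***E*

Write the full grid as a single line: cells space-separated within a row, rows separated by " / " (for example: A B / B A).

A E B D C / E C D A B / D B A C E / C D E B A / B A C E D

row 1 has {A,C,E}; column 3 has {D,E} — only B is left for (r1,c3).
row 1 has {A,B,C,E}; column 4 has {C,E} — only D is left for (r1,c4).
row 2 has {C,D,E}; column 5 has {A,C,E} — only B is left for (r2,c5).
row 3 has {B,C,D,E}; column 3 has {B,D,E} — only A is left for (r3,c3).
row 4 has {A,C,D,E}; column 4 has {C,D,E} — only B is left for (r4,c4).
row 5 has {E}; column 1 has {A,C,D,E} — only B is left for (r5,c1).
row 5 has {B,E}; column 2 has {B,C,D,E} — only A is left for (r5,c2).
row 5 has {A,B,E}; column 3 has {A,B,D,E} — only C is left for (r5,c3).
row 5 has {A,B,C,E}; column 5 has {A,B,C,E} — only D is left for (r5,c5).
row 2 has {B,C,D,E}; column 4 has {B,C,D,E} — only A is left for (r2,c4).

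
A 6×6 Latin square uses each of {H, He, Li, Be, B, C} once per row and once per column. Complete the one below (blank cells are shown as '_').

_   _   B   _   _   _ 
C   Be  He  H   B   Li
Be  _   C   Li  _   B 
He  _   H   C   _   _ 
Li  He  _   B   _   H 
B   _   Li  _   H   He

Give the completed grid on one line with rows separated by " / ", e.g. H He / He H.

At row 1, column 1: row 1 has {B}; column 1 has {He,Li,Be,B,C}; that leaves H.
At row 3, column 2: row 3 has {Li,Be,B,C}; column 2 has {He,Be}; that leaves H.
At row 3, column 5: row 3 has {H,Li,Be,B,C}; column 5 has {H,B}; that leaves He.
At row 4, column 6: row 4 has {H,He,C}; column 6 has {H,He,Li,B}; that leaves Be.
At row 5, column 3: row 5 has {H,He,Li,B}; column 3 has {H,He,Li,B,C}; that leaves Be.
At row 5, column 5: row 5 has {H,He,Li,Be,B}; column 5 has {H,He,B}; that leaves C.
At row 6, column 2: row 6 has {H,He,Li,B}; column 2 has {H,He,Be}; that leaves C.
At row 6, column 4: row 6 has {H,He,Li,B,C}; column 4 has {H,Li,B,C}; that leaves Be.
At row 1, column 2: row 1 has {H,B}; column 2 has {H,He,Be,C}; that leaves Li.
At row 1, column 4: row 1 has {H,Li,B}; column 4 has {H,Li,Be,B,C}; that leaves He.
At row 1, column 5: row 1 has {H,He,Li,B}; column 5 has {H,He,B,C}; that leaves Be.
At row 1, column 6: row 1 has {H,He,Li,Be,B}; column 6 has {H,He,Li,Be,B}; that leaves C.
At row 4, column 2: row 4 has {H,He,Be,C}; column 2 has {H,He,Li,Be,C}; that leaves B.
At row 4, column 5: row 4 has {H,He,Be,B,C}; column 5 has {H,He,Be,B,C}; that leaves Li.

H Li B He Be C / C Be He H B Li / Be H C Li He B / He B H C Li Be / Li He Be B C H / B C Li Be H He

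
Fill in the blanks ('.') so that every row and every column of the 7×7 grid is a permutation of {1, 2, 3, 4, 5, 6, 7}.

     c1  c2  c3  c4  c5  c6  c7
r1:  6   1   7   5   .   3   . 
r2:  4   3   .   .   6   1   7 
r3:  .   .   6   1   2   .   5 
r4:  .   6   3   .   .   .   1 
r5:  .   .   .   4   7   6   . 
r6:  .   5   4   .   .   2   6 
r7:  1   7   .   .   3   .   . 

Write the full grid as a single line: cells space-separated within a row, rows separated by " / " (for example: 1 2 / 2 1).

(r1,c5) = 4
(r1,c7) = 2
(r2,c4) = 2
(r3,c2) = 4
(r3,c6) = 7
(r4,c4) = 7
(r4,c5) = 5
(r4,c6) = 4
(r5,c2) = 2
(r5,c7) = 3
(r6,c4) = 3
(r6,c5) = 1
(r7,c4) = 6
(r7,c6) = 5
(r7,c7) = 4
(r2,c3) = 5
(r3,c1) = 3
(r4,c1) = 2
(r5,c1) = 5
(r5,c3) = 1
(r6,c1) = 7
(r7,c3) = 2

6 1 7 5 4 3 2 / 4 3 5 2 6 1 7 / 3 4 6 1 2 7 5 / 2 6 3 7 5 4 1 / 5 2 1 4 7 6 3 / 7 5 4 3 1 2 6 / 1 7 2 6 3 5 4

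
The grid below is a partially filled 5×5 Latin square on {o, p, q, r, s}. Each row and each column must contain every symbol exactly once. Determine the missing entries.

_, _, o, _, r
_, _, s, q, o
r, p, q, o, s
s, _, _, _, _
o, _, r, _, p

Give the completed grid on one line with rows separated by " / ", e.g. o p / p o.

At row 2, column 1: row 2 has {o,q,s}; column 1 has {o,r,s}; that leaves p.
At row 2, column 2: row 2 has {o,p,q,s}; column 2 has {p}; that leaves r.
At row 4, column 3: row 4 has {s}; column 3 has {o,q,r,s}; that leaves p.
At row 4, column 4: row 4 has {p,s}; column 4 has {o,q}; that leaves r.
At row 4, column 5: row 4 has {p,r,s}; column 5 has {o,p,r,s}; that leaves q.
At row 5, column 4: row 5 has {o,p,r}; column 4 has {o,q,r}; that leaves s.
At row 1, column 1: row 1 has {o,r}; column 1 has {o,p,r,s}; that leaves q.
At row 1, column 2: row 1 has {o,q,r}; column 2 has {p,r}; that leaves s.
At row 1, column 4: row 1 has {o,q,r,s}; column 4 has {o,q,r,s}; that leaves p.
At row 4, column 2: row 4 has {p,q,r,s}; column 2 has {p,r,s}; that leaves o.
At row 5, column 2: row 5 has {o,p,r,s}; column 2 has {o,p,r,s}; that leaves q.

q s o p r / p r s q o / r p q o s / s o p r q / o q r s p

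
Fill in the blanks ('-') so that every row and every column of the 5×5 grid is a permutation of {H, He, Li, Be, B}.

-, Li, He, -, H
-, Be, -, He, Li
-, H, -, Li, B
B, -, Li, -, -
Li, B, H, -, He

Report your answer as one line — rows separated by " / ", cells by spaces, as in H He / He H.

At row 1, column 1: row 1 has {H,He,Li}; column 1 has {Li,B}; that leaves Be.
At row 1, column 4: row 1 has {H,He,Li,Be}; column 4 has {He,Li}; that leaves B.
At row 2, column 1: row 2 has {He,Li,Be}; column 1 has {Li,Be,B}; that leaves H.
At row 2, column 3: row 2 has {H,He,Li,Be}; column 3 has {H,He,Li}; that leaves B.
At row 3, column 1: row 3 has {H,Li,B}; column 1 has {H,Li,Be,B}; that leaves He.
At row 3, column 3: row 3 has {H,He,Li,B}; column 3 has {H,He,Li,B}; that leaves Be.
At row 4, column 2: row 4 has {Li,B}; column 2 has {H,Li,Be,B}; that leaves He.
At row 4, column 5: row 4 has {He,Li,B}; column 5 has {H,He,Li,B}; that leaves Be.
At row 5, column 4: row 5 has {H,He,Li,B}; column 4 has {He,Li,B}; that leaves Be.
At row 4, column 4: row 4 has {He,Li,Be,B}; column 4 has {He,Li,Be,B}; that leaves H.

Be Li He B H / H Be B He Li / He H Be Li B / B He Li H Be / Li B H Be He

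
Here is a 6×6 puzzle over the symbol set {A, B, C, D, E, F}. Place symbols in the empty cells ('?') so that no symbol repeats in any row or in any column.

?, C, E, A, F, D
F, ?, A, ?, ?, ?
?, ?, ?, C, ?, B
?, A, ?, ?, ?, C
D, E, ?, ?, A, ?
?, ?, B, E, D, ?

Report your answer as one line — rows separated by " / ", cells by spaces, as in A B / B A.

B C E A F D / F B A D C E / A D F C E B / E A D F B C / D E C B A F / C F B E D A

Cell (r1,c1): row 1 has {A,C,D,E,F}; column 1 has {D,F} → B.
Cell (r2,c6): row 2 has {A,F}; column 6 has {B,C,D} → E.
Cell (r3,c5): row 3 has {B,C}; column 5 has {A,D,F} → E.
Cell (r4,c1): row 4 has {A,C}; column 1 has {B,D,F} → E.
Cell (r4,c5): row 4 has {A,C,E}; column 5 has {A,D,E,F} → B.
Cell (r5,c6): row 5 has {A,D,E}; column 6 has {B,C,D,E} → F.
Cell (r6,c2): row 6 has {B,D,E}; column 2 has {A,C,E} → F.
Cell (r6,c6): row 6 has {B,D,E,F}; column 6 has {B,C,D,E,F} → A.
Cell (r2,c5): row 2 has {A,E,F}; column 5 has {A,B,D,E,F} → C.
Cell (r3,c1): row 3 has {B,C,E}; column 1 has {B,D,E,F} → A.
Cell (r3,c2): row 3 has {A,B,C,E}; column 2 has {A,C,E,F} → D.
Cell (r3,c3): row 3 has {A,B,C,D,E}; column 3 has {A,B,E} → F.
Cell (r4,c3): row 4 has {A,B,C,E}; column 3 has {A,B,E,F} → D.
Cell (r4,c4): row 4 has {A,B,C,D,E}; column 4 has {A,C,E} → F.
Cell (r5,c3): row 5 has {A,D,E,F}; column 3 has {A,B,D,E,F} → C.
Cell (r5,c4): row 5 has {A,C,D,E,F}; column 4 has {A,C,E,F} → B.
Cell (r6,c1): row 6 has {A,B,D,E,F}; column 1 has {A,B,D,E,F} → C.
Cell (r2,c2): row 2 has {A,C,E,F}; column 2 has {A,C,D,E,F} → B.
Cell (r2,c4): row 2 has {A,B,C,E,F}; column 4 has {A,B,C,E,F} → D.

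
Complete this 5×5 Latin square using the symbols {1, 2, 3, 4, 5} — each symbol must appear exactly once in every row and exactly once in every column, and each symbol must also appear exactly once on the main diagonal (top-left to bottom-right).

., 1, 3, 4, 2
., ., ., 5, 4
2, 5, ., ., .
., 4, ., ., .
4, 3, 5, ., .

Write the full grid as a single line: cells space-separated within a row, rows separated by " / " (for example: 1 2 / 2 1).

5 1 3 4 2 / 3 2 1 5 4 / 2 5 4 1 3 / 1 4 2 3 5 / 4 3 5 2 1

row 1 has {1,2,3,4}; column 1 has {2,4}; the diagonal is empty so far — only 5 is left for (r1,c1).
row 2 has {4,5}; column 2 has {1,3,4,5}; the diagonal has {5} — only 2 is left for (r2,c2).
row 2 has {2,4,5}; column 3 has {3,5} — only 1 is left for (r2,c3).
row 3 has {2,5}; column 3 has {1,3,5}; the diagonal has {2,5} — only 4 is left for (r3,c3).
row 4 has {4}; column 3 has {1,3,4,5} — only 2 is left for (r4,c3).
row 5 has {3,4,5}; column 5 has {2,4}; the diagonal has {2,4,5} — only 1 is left for (r5,c5).
row 2 has {1,2,4,5}; column 1 has {2,4,5} — only 3 is left for (r2,c1).
row 3 has {2,4,5}; column 5 has {1,2,4} — only 3 is left for (r3,c5).
row 4 has {2,4}; column 1 has {2,3,4,5} — only 1 is left for (r4,c1).
row 4 has {1,2,4}; column 4 has {4,5}; the diagonal has {1,2,4,5} — only 3 is left for (r4,c4).
row 4 has {1,2,3,4}; column 5 has {1,2,3,4} — only 5 is left for (r4,c5).
row 5 has {1,3,4,5}; column 4 has {3,4,5} — only 2 is left for (r5,c4).
row 3 has {2,3,4,5}; column 4 has {2,3,4,5} — only 1 is left for (r3,c4).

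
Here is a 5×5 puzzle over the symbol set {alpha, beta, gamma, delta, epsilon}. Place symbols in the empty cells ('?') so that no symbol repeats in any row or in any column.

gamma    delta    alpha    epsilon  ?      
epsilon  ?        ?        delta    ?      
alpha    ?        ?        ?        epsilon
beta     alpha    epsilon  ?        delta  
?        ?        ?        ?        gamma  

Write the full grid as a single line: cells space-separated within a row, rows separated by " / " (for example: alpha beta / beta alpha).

(r1,c5): row 1 has {alpha,gamma,delta,epsilon}; column 5 has {gamma,delta,epsilon}, so it must be beta.
(r2,c5): row 2 has {delta,epsilon}; column 5 has {beta,gamma,delta,epsilon}, so it must be alpha.
(r4,c4): row 4 has {alpha,beta,delta,epsilon}; column 4 has {delta,epsilon}, so it must be gamma.
(r5,c1): row 5 has {gamma}; column 1 has {alpha,beta,gamma,epsilon}, so it must be delta.
(r5,c3): row 5 has {gamma,delta}; column 3 has {alpha,epsilon}, so it must be beta.
(r5,c4): row 5 has {beta,gamma,delta}; column 4 has {gamma,delta,epsilon}, so it must be alpha.
(r2,c3): row 2 has {alpha,delta,epsilon}; column 3 has {alpha,beta,epsilon}, so it must be gamma.
(r3,c3): row 3 has {alpha,epsilon}; column 3 has {alpha,beta,gamma,epsilon}, so it must be delta.
(r3,c4): row 3 has {alpha,delta,epsilon}; column 4 has {alpha,gamma,delta,epsilon}, so it must be beta.
(r5,c2): row 5 has {alpha,beta,gamma,delta}; column 2 has {alpha,delta}, so it must be epsilon.
(r2,c2): row 2 has {alpha,gamma,delta,epsilon}; column 2 has {alpha,delta,epsilon}, so it must be beta.
(r3,c2): row 3 has {alpha,beta,delta,epsilon}; column 2 has {alpha,beta,delta,epsilon}, so it must be gamma.

gamma delta alpha epsilon beta / epsilon beta gamma delta alpha / alpha gamma delta beta epsilon / beta alpha epsilon gamma delta / delta epsilon beta alpha gamma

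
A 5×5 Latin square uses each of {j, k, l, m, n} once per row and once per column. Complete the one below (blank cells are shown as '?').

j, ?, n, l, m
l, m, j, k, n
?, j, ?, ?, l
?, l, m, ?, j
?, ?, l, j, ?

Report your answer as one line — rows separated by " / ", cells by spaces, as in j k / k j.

row 1 has {j,l,m,n}; column 2 has {j,l,m} — only k is left for (r1,c2).
row 3 has {j,l}; column 3 has {j,l,m,n} — only k is left for (r3,c3).
row 4 has {j,l,m}; column 4 has {j,k,l} — only n is left for (r4,c4).
row 5 has {j,l}; column 2 has {j,k,l,m} — only n is left for (r5,c2).
row 5 has {j,l,n}; column 5 has {j,l,m,n} — only k is left for (r5,c5).
row 3 has {j,k,l}; column 4 has {j,k,l,n} — only m is left for (r3,c4).
row 4 has {j,l,m,n}; column 1 has {j,l} — only k is left for (r4,c1).
row 5 has {j,k,l,n}; column 1 has {j,k,l} — only m is left for (r5,c1).
row 3 has {j,k,l,m}; column 1 has {j,k,l,m} — only n is left for (r3,c1).

j k n l m / l m j k n / n j k m l / k l m n j / m n l j k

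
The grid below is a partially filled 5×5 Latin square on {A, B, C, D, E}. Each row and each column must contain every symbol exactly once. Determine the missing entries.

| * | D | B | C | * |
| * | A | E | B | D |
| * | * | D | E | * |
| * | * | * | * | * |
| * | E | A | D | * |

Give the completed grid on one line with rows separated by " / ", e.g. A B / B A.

(r2,c1) = C
(r4,c3) = C
(r4,c4) = A
(r5,c1) = B
(r5,c5) = C
(r3,c1) = A
(r3,c5) = B
(r4,c2) = B
(r4,c5) = E
(r1,c1) = E
(r1,c5) = A
(r3,c2) = C
(r4,c1) = D

E D B C A / C A E B D / A C D E B / D B C A E / B E A D C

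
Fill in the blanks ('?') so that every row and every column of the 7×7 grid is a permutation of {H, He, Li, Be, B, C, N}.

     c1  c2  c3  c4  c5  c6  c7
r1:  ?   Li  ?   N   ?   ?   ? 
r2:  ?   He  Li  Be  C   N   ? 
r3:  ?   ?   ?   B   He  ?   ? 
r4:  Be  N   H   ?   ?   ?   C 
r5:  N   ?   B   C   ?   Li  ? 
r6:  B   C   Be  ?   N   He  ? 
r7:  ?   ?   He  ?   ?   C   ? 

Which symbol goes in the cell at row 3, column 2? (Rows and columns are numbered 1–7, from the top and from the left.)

Cell (r1,c3): row 1 has {Li,N}; column 3 has {H,He,Li,Be,B} → C.
Cell (r2,c1): row 2 has {He,Li,Be,C,N}; column 1 has {Be,B,N} → H.
Cell (r2,c7): row 2 has {H,He,Li,Be,C,N}; column 7 has {C} → B.
Cell (r3,c3): row 3 has {He,B}; column 3 has {H,He,Li,Be,B,C} → N.
Cell (r4,c6): row 4 has {H,Be,C,N}; column 6 has {He,Li,C,N} → B.
Cell (r7,c1): row 7 has {He,C}; column 1 has {H,Be,B,N} → Li.
Cell (r7,c4): row 7 has {He,Li,C}; column 4 has {Be,B,C,N} → H.
Cell (r1,c1): row 1 has {Li,C,N}; column 1 has {H,Li,Be,B,N} → He.
Cell (r3,c1): row 3 has {He,B,N}; column 1 has {H,He,Li,Be,B,N} → C.
Cell (r4,c5): row 4 has {H,Be,B,C,N}; column 5 has {He,C,N} → Li.
Cell (r6,c4): row 6 has {He,Be,B,C,N}; column 4 has {H,Be,B,C,N} → Li.
Cell (r6,c7): row 6 has {He,Li,Be,B,C,N}; column 7 has {B,C} → H.
Cell (r1,c7): row 1 has {He,Li,C,N}; column 7 has {H,B,C} → Be.
Cell (r3,c7): row 3 has {He,B,C,N}; column 7 has {H,Be,B,C} → Li.
Cell (r4,c4): row 4 has {H,Li,Be,B,C,N}; column 4 has {H,Li,Be,B,C,N} → He.
Cell (r5,c7): row 5 has {Li,B,C,N}; column 7 has {H,Li,Be,B,C} → He.
Cell (r7,c7): row 7 has {H,He,Li,C}; column 7 has {H,He,Li,Be,B,C} → N.
Cell (r1,c6): row 1 has {He,Li,Be,C,N}; column 6 has {He,Li,B,C,N} → H.
Cell (r3,c6): row 3 has {He,Li,B,C,N}; column 6 has {H,He,Li,B,C,N} → Be.
Cell (r1,c5): row 1 has {H,He,Li,Be,C,N}; column 5 has {He,Li,C,N} → B.
Cell (r3,c2): row 3 has {He,Li,Be,B,C,N}; column 2 has {He,Li,C,N} → H.

H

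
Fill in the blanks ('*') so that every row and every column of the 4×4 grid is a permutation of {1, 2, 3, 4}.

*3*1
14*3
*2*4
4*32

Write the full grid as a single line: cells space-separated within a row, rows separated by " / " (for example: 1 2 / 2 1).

2 3 4 1 / 1 4 2 3 / 3 2 1 4 / 4 1 3 2

(r1,c1) = 2
(r1,c3) = 4
(r2,c3) = 2
(r3,c1) = 3
(r3,c3) = 1
(r4,c2) = 1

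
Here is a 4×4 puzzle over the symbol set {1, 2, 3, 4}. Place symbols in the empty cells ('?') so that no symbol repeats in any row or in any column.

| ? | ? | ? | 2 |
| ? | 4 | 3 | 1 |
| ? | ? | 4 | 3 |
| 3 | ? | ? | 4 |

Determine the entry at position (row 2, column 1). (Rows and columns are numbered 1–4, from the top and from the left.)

row 1 has {2}; column 3 has {3,4} — only 1 is left for (r1,c3).
row 2 has {1,3,4}; column 1 has {3} — only 2 is left for (r2,c1).

2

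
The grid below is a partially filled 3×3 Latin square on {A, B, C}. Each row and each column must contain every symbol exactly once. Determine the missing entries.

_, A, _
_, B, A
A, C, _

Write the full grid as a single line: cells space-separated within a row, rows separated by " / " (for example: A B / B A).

(r2,c1) = C
(r3,c3) = B
(r1,c1) = B
(r1,c3) = C

B A C / C B A / A C B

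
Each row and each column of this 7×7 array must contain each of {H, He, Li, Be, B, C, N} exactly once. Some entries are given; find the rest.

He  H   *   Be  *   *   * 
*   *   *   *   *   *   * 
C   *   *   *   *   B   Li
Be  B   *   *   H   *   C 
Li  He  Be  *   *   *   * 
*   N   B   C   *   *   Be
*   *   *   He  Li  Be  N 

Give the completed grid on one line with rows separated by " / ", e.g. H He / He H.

He H Li Be C N B / N Li C B Be H He / C Be He H N B Li / Be B N Li H He C / Li He Be N B C H / H N B C He Li Be / B C H He Li Be N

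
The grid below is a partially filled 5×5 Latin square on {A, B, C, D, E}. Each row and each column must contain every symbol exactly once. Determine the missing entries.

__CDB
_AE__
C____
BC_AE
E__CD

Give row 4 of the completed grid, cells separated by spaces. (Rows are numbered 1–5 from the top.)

B C D A E

(r1,c1) = A
(r1,c2) = E
(r2,c1) = D
(r2,c4) = B
(r2,c5) = C
(r3,c4) = E
(r3,c5) = A
(r4,c3) = D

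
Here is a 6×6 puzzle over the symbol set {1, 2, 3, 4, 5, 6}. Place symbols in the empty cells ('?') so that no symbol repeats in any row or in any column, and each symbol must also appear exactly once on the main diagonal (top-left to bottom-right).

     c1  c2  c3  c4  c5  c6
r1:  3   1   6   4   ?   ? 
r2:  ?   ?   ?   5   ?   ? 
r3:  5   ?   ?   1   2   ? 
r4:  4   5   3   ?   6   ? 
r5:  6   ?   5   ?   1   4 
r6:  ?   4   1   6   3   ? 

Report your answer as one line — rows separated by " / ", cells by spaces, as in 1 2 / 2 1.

3 1 6 4 5 2 / 1 6 2 5 4 3 / 5 3 4 1 2 6 / 4 5 3 2 6 1 / 6 2 5 3 1 4 / 2 4 1 6 3 5

(r1,c5) = 5
(r1,c6) = 2
(r2,c5) = 4
(r3,c3) = 4
(r4,c4) = 2
(r4,c6) = 1
(r5,c4) = 3
(r6,c1) = 2
(r6,c6) = 5
(r2,c1) = 1
(r2,c2) = 6
(r2,c3) = 2
(r2,c6) = 3
(r3,c2) = 3
(r3,c6) = 6
(r5,c2) = 2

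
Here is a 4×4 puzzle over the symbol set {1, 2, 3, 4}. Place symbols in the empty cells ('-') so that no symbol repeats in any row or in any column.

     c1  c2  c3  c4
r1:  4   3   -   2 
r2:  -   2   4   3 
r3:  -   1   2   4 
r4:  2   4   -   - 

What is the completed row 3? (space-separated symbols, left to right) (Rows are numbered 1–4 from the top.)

3 1 2 4

(r1,c3) = 1
(r2,c1) = 1
(r3,c1) = 3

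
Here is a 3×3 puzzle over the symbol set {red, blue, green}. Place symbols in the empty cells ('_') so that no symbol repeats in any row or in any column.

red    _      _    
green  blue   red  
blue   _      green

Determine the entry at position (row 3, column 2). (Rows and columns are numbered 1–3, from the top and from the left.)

row 1 has {red}; column 2 has {blue} — only green is left for (r1,c2).
row 1 has {red,green}; column 3 has {red,green} — only blue is left for (r1,c3).
row 3 has {blue,green}; column 2 has {blue,green} — only red is left for (r3,c2).

red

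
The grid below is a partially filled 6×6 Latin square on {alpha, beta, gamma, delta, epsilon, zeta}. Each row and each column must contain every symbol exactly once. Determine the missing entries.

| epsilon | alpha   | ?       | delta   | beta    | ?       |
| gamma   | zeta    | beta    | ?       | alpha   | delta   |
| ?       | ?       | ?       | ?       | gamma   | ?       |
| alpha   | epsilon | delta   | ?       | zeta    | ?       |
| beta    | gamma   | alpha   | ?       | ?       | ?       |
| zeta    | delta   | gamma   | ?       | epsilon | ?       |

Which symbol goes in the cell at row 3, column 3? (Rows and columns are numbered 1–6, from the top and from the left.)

Cell (r1,c3): row 1 has {alpha,beta,delta,epsilon}; column 3 has {alpha,beta,gamma,delta} → zeta.
Cell (r1,c6): row 1 has {alpha,beta,delta,epsilon,zeta}; column 6 has {delta} → gamma.
Cell (r2,c4): row 2 has {alpha,beta,gamma,delta,zeta}; column 4 has {delta} → epsilon.
Cell (r3,c1): row 3 has {gamma}; column 1 has {alpha,beta,gamma,epsilon,zeta} → delta.
Cell (r3,c2): row 3 has {gamma,delta}; column 2 has {alpha,gamma,delta,epsilon,zeta} → beta.
Cell (r3,c3): row 3 has {beta,gamma,delta}; column 3 has {alpha,beta,gamma,delta,zeta} → epsilon.

epsilon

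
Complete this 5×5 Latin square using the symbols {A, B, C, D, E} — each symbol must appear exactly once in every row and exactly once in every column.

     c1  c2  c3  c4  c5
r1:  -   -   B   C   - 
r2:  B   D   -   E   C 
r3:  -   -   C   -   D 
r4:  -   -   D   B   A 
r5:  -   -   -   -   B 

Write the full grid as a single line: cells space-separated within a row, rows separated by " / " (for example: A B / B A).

D A B C E / B D A E C / E B C A D / C E D B A / A C E D B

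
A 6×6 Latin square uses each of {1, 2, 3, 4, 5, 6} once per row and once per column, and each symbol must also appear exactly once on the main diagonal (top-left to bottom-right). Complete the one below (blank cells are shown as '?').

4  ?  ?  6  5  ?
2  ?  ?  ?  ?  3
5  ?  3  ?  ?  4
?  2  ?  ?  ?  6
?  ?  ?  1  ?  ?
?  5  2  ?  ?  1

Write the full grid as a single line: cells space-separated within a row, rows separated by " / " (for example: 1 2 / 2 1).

(r1,c3) = 1
(r1,c6) = 2
(r2,c2) = 6
(r3,c2) = 1
(r3,c4) = 2
(r3,c5) = 6
(r4,c4) = 5
(r5,c5) = 2
(r5,c6) = 5
(r1,c2) = 3
(r2,c4) = 4
(r2,c5) = 1
(r4,c3) = 4
(r4,c5) = 3
(r5,c2) = 4
(r5,c3) = 6
(r6,c4) = 3
(r6,c5) = 4
(r2,c3) = 5
(r4,c1) = 1
(r5,c1) = 3
(r6,c1) = 6

4 3 1 6 5 2 / 2 6 5 4 1 3 / 5 1 3 2 6 4 / 1 2 4 5 3 6 / 3 4 6 1 2 5 / 6 5 2 3 4 1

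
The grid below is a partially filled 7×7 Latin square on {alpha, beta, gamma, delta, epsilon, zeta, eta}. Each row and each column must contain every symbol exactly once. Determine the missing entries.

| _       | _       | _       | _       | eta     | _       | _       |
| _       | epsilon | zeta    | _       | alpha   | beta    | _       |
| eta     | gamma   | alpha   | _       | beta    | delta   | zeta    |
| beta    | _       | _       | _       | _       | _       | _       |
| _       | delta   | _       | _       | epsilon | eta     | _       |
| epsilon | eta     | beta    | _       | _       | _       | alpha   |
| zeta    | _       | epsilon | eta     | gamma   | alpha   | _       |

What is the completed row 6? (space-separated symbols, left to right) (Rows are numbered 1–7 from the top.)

epsilon eta beta delta zeta gamma alpha

Cell (r3,c4): row 3 has {alpha,beta,gamma,delta,zeta,eta}; column 4 has {eta} → epsilon.
Cell (r5,c3): row 5 has {delta,epsilon,eta}; column 3 has {alpha,beta,epsilon,zeta} → gamma.
Cell (r5,c7): row 5 has {gamma,delta,epsilon,eta}; column 7 has {alpha,zeta} → beta.
Cell (r7,c2): row 7 has {alpha,gamma,epsilon,zeta,eta}; column 2 has {gamma,delta,epsilon,eta} → beta.
Cell (r7,c7): row 7 has {alpha,beta,gamma,epsilon,zeta,eta}; column 7 has {alpha,beta,zeta} → delta.
Cell (r1,c3): row 1 has {eta}; column 3 has {alpha,beta,gamma,epsilon,zeta} → delta.
Cell (r4,c3): row 4 has {beta}; column 3 has {alpha,beta,gamma,delta,epsilon,zeta} → eta.
Cell (r5,c1): row 5 has {beta,gamma,delta,epsilon,eta}; column 1 has {beta,epsilon,zeta,eta} → alpha.
Cell (r5,c4): row 5 has {alpha,beta,gamma,delta,epsilon,eta}; column 4 has {epsilon,eta} → zeta.
Cell (r1,c1): row 1 has {delta,eta}; column 1 has {alpha,beta,epsilon,zeta,eta} → gamma.
Cell (r1,c7): row 1 has {gamma,delta,eta}; column 7 has {alpha,beta,delta,zeta} → epsilon.
Cell (r2,c1): row 2 has {alpha,beta,epsilon,zeta}; column 1 has {alpha,beta,gamma,epsilon,zeta,eta} → delta.
Cell (r2,c4): row 2 has {alpha,beta,delta,epsilon,zeta}; column 4 has {epsilon,zeta,eta} → gamma.
Cell (r2,c7): row 2 has {alpha,beta,gamma,delta,epsilon,zeta}; column 7 has {alpha,beta,delta,epsilon,zeta} → eta.
Cell (r4,c7): row 4 has {beta,eta}; column 7 has {alpha,beta,delta,epsilon,zeta,eta} → gamma.
Cell (r6,c4): row 6 has {alpha,beta,epsilon,eta}; column 4 has {gamma,epsilon,zeta,eta} → delta.
Cell (r6,c5): row 6 has {alpha,beta,delta,epsilon,eta}; column 5 has {alpha,beta,gamma,epsilon,eta} → zeta.
Cell (r6,c6): row 6 has {alpha,beta,delta,epsilon,zeta,eta}; column 6 has {alpha,beta,delta,eta} → gamma.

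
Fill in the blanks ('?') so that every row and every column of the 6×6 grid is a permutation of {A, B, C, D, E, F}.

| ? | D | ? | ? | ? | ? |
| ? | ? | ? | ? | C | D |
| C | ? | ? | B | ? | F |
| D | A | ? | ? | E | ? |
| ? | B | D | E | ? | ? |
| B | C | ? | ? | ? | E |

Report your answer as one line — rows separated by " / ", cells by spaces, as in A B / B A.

(r3,c2): row 3 has {B,C,F}; column 2 has {A,B,C,D}, so it must be E.
(r3,c3): row 3 has {B,C,E,F}; column 3 has {D}, so it must be A.
(r3,c5): row 3 has {A,B,C,E,F}; column 5 has {C,E}, so it must be D.
(r6,c3): row 6 has {B,C,E}; column 3 has {A,D}, so it must be F.
(r6,c5): row 6 has {B,C,E,F}; column 5 has {C,D,E}, so it must be A.
(r2,c2): row 2 has {C,D}; column 2 has {A,B,C,D,E}, so it must be F.
(r2,c4): row 2 has {C,D,F}; column 4 has {B,E}, so it must be A.
(r5,c5): row 5 has {B,D,E}; column 5 has {A,C,D,E}, so it must be F.
(r6,c4): row 6 has {A,B,C,E,F}; column 4 has {A,B,E}, so it must be D.
(r1,c5): row 1 has {D}; column 5 has {A,C,D,E,F}, so it must be B.
(r2,c1): row 2 has {A,C,D,F}; column 1 has {B,C,D}, so it must be E.
(r2,c3): row 2 has {A,C,D,E,F}; column 3 has {A,D,F}, so it must be B.
(r4,c3): row 4 has {A,D,E}; column 3 has {A,B,D,F}, so it must be C.
(r4,c4): row 4 has {A,C,D,E}; column 4 has {A,B,D,E}, so it must be F.
(r4,c6): row 4 has {A,C,D,E,F}; column 6 has {D,E,F}, so it must be B.
(r5,c1): row 5 has {B,D,E,F}; column 1 has {B,C,D,E}, so it must be A.
(r5,c6): row 5 has {A,B,D,E,F}; column 6 has {B,D,E,F}, so it must be C.
(r1,c1): row 1 has {B,D}; column 1 has {A,B,C,D,E}, so it must be F.
(r1,c3): row 1 has {B,D,F}; column 3 has {A,B,C,D,F}, so it must be E.
(r1,c4): row 1 has {B,D,E,F}; column 4 has {A,B,D,E,F}, so it must be C.
(r1,c6): row 1 has {B,C,D,E,F}; column 6 has {B,C,D,E,F}, so it must be A.

F D E C B A / E F B A C D / C E A B D F / D A C F E B / A B D E F C / B C F D A E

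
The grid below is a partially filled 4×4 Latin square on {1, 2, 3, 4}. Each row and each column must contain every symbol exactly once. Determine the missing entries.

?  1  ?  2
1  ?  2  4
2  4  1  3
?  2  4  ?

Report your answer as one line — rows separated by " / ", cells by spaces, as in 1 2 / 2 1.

(r1,c3): row 1 has {1,2}; column 3 has {1,2,4}, so it must be 3.
(r2,c2): row 2 has {1,2,4}; column 2 has {1,2,4}, so it must be 3.
(r4,c1): row 4 has {2,4}; column 1 has {1,2}, so it must be 3.
(r4,c4): row 4 has {2,3,4}; column 4 has {2,3,4}, so it must be 1.
(r1,c1): row 1 has {1,2,3}; column 1 has {1,2,3}, so it must be 4.

4 1 3 2 / 1 3 2 4 / 2 4 1 3 / 3 2 4 1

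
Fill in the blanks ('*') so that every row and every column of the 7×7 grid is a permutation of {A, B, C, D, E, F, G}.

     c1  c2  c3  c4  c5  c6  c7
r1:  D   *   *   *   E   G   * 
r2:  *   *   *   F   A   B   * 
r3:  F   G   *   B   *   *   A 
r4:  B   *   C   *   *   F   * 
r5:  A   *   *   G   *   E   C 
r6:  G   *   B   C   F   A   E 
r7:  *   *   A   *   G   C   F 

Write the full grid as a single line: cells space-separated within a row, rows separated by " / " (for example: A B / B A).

D C F A E G B / C E G F A B D / F G E B C D A / B A C E D F G / A F D G B E C / G D B C F A E / E B A D G C F

(r1,c3) = F
(r1,c4) = A
(r1,c7) = B
(r3,c6) = D
(r4,c5) = D
(r4,c7) = G
(r5,c3) = D
(r5,c5) = B
(r6,c2) = D
(r7,c1) = E
(r7,c2) = B
(r7,c4) = D
(r1,c2) = C
(r2,c1) = C
(r2,c2) = E
(r2,c3) = G
(r2,c7) = D
(r3,c3) = E
(r3,c5) = C
(r4,c2) = A
(r4,c4) = E
(r5,c2) = F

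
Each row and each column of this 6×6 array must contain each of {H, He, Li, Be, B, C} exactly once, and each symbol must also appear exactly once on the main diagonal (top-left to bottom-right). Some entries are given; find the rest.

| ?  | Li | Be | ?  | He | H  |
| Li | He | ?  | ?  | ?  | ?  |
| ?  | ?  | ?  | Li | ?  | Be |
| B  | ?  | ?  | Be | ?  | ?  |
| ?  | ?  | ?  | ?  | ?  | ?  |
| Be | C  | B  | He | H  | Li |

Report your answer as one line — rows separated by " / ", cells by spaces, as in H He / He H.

row 1 has {H,He,Li,Be}; column 1 has {Li,Be,B}; the diagonal has {He,Li,Be} — only C is left for (r1,c1).
row 1 has {H,He,Li,Be,C}; column 4 has {He,Li,Be} — only B is left for (r1,c4).
row 3 has {Li,Be}; column 3 has {Be,B}; the diagonal has {He,Li,Be,C} — only H is left for (r3,c3).
row 4 has {Be,B}; column 2 has {He,Li,C} — only H is left for (r4,c2).
row 5 is empty so far; column 5 has {H,He}; the diagonal has {H,He,Li,Be,C} — only B is left for (r5,c5).
row 2 has {He,Li}; column 3 has {H,Be,B} — only C is left for (r2,c3).
row 2 has {He,Li,C}; column 4 has {He,Li,Be,B} — only H is left for (r2,c4).
row 2 has {H,He,Li,C}; column 5 has {H,He,B} — only Be is left for (r2,c5).
row 2 has {H,He,Li,Be,C}; column 6 has {H,Li,Be} — only B is left for (r2,c6).
row 3 has {H,Li,Be}; column 1 has {Li,Be,B,C} — only He is left for (r3,c1).
row 3 has {H,He,Li,Be}; column 2 has {H,He,Li,C} — only B is left for (r3,c2).
row 3 has {H,He,Li,Be,B}; column 5 has {H,He,Be,B} — only C is left for (r3,c5).
row 4 has {H,Be,B}; column 5 has {H,He,Be,B,C} — only Li is left for (r4,c5).
row 5 has {B}; column 1 has {He,Li,Be,B,C} — only H is left for (r5,c1).
row 5 has {H,B}; column 2 has {H,He,Li,B,C} — only Be is left for (r5,c2).
row 5 has {H,Be,B}; column 4 has {H,He,Li,Be,B} — only C is left for (r5,c4).
row 5 has {H,Be,B,C}; column 6 has {H,Li,Be,B} — only He is left for (r5,c6).
row 4 has {H,Li,Be,B}; column 3 has {H,Be,B,C} — only He is left for (r4,c3).
row 4 has {H,He,Li,Be,B}; column 6 has {H,He,Li,Be,B} — only C is left for (r4,c6).
row 5 has {H,He,Be,B,C}; column 3 has {H,He,Be,B,C} — only Li is left for (r5,c3).

C Li Be B He H / Li He C H Be B / He B H Li C Be / B H He Be Li C / H Be Li C B He / Be C B He H Li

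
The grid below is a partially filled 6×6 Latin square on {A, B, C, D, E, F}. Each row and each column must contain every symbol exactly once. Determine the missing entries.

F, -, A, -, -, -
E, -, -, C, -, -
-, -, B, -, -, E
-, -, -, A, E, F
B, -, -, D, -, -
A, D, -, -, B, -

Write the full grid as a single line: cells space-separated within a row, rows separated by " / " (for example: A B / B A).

F E A B C D / E F D C A B / C A B F D E / D B C A E F / B C E D F A / A D F E B C

(r3,c4) = F
(r6,c4) = E
(r6,c6) = C
(r1,c4) = B
(r1,c6) = D
(r5,c6) = A
(r6,c3) = F
(r1,c5) = C
(r2,c3) = D
(r2,c6) = B
(r4,c3) = C
(r5,c3) = E
(r5,c5) = F
(r1,c2) = E
(r2,c5) = A
(r3,c5) = D
(r4,c1) = D
(r4,c2) = B
(r5,c2) = C
(r2,c2) = F
(r3,c1) = C
(r3,c2) = A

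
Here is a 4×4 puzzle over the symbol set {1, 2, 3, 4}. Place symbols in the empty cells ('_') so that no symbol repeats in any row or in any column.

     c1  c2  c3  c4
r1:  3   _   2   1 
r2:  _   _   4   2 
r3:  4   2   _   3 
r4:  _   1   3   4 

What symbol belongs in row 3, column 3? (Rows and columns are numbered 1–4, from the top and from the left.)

1

row 1 has {1,2,3}; column 2 has {1,2} — only 4 is left for (r1,c2).
row 2 has {2,4}; column 1 has {3,4} — only 1 is left for (r2,c1).
row 2 has {1,2,4}; column 2 has {1,2,4} — only 3 is left for (r2,c2).
row 3 has {2,3,4}; column 3 has {2,3,4} — only 1 is left for (r3,c3).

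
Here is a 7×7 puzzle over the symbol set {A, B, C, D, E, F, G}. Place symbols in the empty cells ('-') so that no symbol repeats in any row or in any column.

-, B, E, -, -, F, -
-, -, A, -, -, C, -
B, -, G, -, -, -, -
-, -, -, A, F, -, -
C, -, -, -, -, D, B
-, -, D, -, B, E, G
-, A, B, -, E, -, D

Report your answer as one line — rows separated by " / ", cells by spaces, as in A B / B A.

(r3,c6): row 3 has {B,G}; column 6 has {C,D,E,F}, so it must be A.
(r4,c3): row 4 has {A,F}; column 3 has {A,B,D,E,G}, so it must be C.
(r4,c7): row 4 has {A,C,F}; column 7 has {B,D,G}, so it must be E.
(r5,c3): row 5 has {B,C,D}; column 3 has {A,B,C,D,E,G}, so it must be F.
(r7,c6): row 7 has {A,B,D,E}; column 6 has {A,C,D,E,F}, so it must be G.
(r2,c7): row 2 has {A,C}; column 7 has {B,D,E,G}, so it must be F.
(r3,c7): row 3 has {A,B,G}; column 7 has {B,D,E,F,G}, so it must be C.
(r4,c6): row 4 has {A,C,E,F}; column 6 has {A,C,D,E,F,G}, so it must be B.
(r7,c1): row 7 has {A,B,D,E,G}; column 1 has {B,C}, so it must be F.
(r7,c4): row 7 has {A,B,D,E,F,G}; column 4 has {A}, so it must be C.
(r1,c7): row 1 has {B,E,F}; column 7 has {B,C,D,E,F,G}, so it must be A.
(r3,c5): row 3 has {A,B,C,G}; column 5 has {B,E,F}, so it must be D.
(r6,c1): row 6 has {B,D,E,G}; column 1 has {B,C,F}, so it must be A.
(r6,c4): row 6 has {A,B,D,E,G}; column 4 has {A,C}, so it must be F.
(r2,c5): row 2 has {A,C,F}; column 5 has {B,D,E,F}, so it must be G.
(r3,c4): row 3 has {A,B,C,D,G}; column 4 has {A,C,F}, so it must be E.
(r5,c4): row 5 has {B,C,D,F}; column 4 has {A,C,E,F}, so it must be G.
(r5,c5): row 5 has {B,C,D,F,G}; column 5 has {B,D,E,F,G}, so it must be A.
(r6,c2): row 6 has {A,B,D,E,F,G}; column 2 has {A,B}, so it must be C.
(r1,c4): row 1 has {A,B,E,F}; column 4 has {A,C,E,F,G}, so it must be D.
(r1,c5): row 1 has {A,B,D,E,F}; column 5 has {A,B,D,E,F,G}, so it must be C.
(r2,c4): row 2 has {A,C,F,G}; column 4 has {A,C,D,E,F,G}, so it must be B.
(r3,c2): row 3 has {A,B,C,D,E,G}; column 2 has {A,B,C}, so it must be F.
(r5,c2): row 5 has {A,B,C,D,F,G}; column 2 has {A,B,C,F}, so it must be E.
(r1,c1): row 1 has {A,B,C,D,E,F}; column 1 has {A,B,C,F}, so it must be G.
(r2,c2): row 2 has {A,B,C,F,G}; column 2 has {A,B,C,E,F}, so it must be D.
(r4,c1): row 4 has {A,B,C,E,F}; column 1 has {A,B,C,F,G}, so it must be D.
(r4,c2): row 4 has {A,B,C,D,E,F}; column 2 has {A,B,C,D,E,F}, so it must be G.
(r2,c1): row 2 has {A,B,C,D,F,G}; column 1 has {A,B,C,D,F,G}, so it must be E.

G B E D C F A / E D A B G C F / B F G E D A C / D G C A F B E / C E F G A D B / A C D F B E G / F A B C E G D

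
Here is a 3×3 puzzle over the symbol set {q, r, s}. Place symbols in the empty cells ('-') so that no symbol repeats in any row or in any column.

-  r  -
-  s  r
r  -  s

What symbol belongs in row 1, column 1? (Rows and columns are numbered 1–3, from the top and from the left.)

s

row 1 has {r}; column 3 has {r,s} — only q is left for (r1,c3).
row 2 has {r,s}; column 1 has {r} — only q is left for (r2,c1).
row 3 has {r,s}; column 2 has {r,s} — only q is left for (r3,c2).
row 1 has {q,r}; column 1 has {q,r} — only s is left for (r1,c1).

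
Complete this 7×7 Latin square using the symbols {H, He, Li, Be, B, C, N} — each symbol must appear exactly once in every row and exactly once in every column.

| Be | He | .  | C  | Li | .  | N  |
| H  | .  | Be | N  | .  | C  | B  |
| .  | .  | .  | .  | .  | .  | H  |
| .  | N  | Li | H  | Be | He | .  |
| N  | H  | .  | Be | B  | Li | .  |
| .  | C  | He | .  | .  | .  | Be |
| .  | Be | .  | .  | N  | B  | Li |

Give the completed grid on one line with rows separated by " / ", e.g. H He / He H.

Be He B C Li H N / H Li Be N He C B / He B N Li C Be H / B N Li H Be He C / N H C Be B Li He / Li C He B H N Be / C Be H He N B Li

(r1,c6) = H
(r2,c2) = Li
(r2,c5) = He
(r3,c2) = B
(r3,c5) = C
(r4,c7) = C
(r5,c3) = C
(r5,c7) = He
(r6,c5) = H
(r6,c6) = N
(r7,c3) = H
(r7,c4) = He
(r1,c3) = B
(r3,c3) = N
(r3,c4) = Li
(r3,c6) = Be
(r4,c1) = B
(r6,c1) = Li
(r6,c4) = B
(r7,c1) = C
(r3,c1) = He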